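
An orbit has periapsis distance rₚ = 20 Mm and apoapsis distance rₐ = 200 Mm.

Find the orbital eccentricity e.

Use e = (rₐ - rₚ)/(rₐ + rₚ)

Convert to SI: rₚ = 20 Mm = 2e+07 m; rₐ = 200 Mm = 2e+08 m.
e = (rₐ − rₚ) / (rₐ + rₚ).
e = (2e+08 − 2e+07) / (2e+08 + 2e+07) = 1.8e+08 / 2.2e+08 ≈ 0.8182.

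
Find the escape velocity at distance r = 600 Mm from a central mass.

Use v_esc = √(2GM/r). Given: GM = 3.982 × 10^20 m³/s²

Convert to SI: r = 600 Mm = 6e+08 m.
Escape velocity comes from setting total energy to zero: ½v² − GM/r = 0 ⇒ v_esc = √(2GM / r).
v_esc = √(2 · 3.982e+20 / 6e+08) m/s ≈ 1.152e+06 m/s = 1152 km/s.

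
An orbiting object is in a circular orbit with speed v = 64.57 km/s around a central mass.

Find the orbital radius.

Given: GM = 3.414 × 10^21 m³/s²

Convert to SI: v = 64.57 km/s = 64570 m/s.
For a circular orbit, v² = GM / r, so r = GM / v².
r = 3.414e+21 / (64570)² m ≈ 8.188e+11 m = 8.188 × 10^11 m.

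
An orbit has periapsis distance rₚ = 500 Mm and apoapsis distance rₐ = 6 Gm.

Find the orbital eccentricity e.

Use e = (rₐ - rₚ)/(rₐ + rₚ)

Convert to SI: rₚ = 500 Mm = 5e+08 m; rₐ = 6 Gm = 6e+09 m.
e = (rₐ − rₚ) / (rₐ + rₚ).
e = (6e+09 − 5e+08) / (6e+09 + 5e+08) = 5.5e+09 / 6.5e+09 ≈ 0.8462.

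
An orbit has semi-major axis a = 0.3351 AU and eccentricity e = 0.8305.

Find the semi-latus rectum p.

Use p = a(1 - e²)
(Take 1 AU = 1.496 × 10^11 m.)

Convert to SI: a = 0.3351 AU = 5.0131e+10 m.
p = a (1 − e²).
p = 5.0131e+10 · (1 − (0.8305)²) = 5.0131e+10 · 0.31027 ≈ 1.555e+10 m = 0.104 AU.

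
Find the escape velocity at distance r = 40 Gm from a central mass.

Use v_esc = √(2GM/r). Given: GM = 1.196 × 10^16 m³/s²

Convert to SI: r = 40 Gm = 4e+10 m.
Escape velocity comes from setting total energy to zero: ½v² − GM/r = 0 ⇒ v_esc = √(2GM / r).
v_esc = √(2 · 1.196e+16 / 4e+10) m/s ≈ 773.3 m/s = 773.3 m/s.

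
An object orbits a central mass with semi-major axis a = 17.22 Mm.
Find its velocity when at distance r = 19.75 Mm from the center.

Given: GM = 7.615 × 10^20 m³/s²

Convert to SI: a = 17.22 Mm = 1.722e+07 m; r = 19.75 Mm = 1.975e+07 m.
Vis-viva: v = √(GM · (2/r − 1/a)).
2/r − 1/a = 2/1.975e+07 − 1/1.722e+07 = 4.31938e-08 m⁻¹.
v = √(7.615e+20 · 4.31938e-08) m/s ≈ 5.735e+06 m/s = 5735 km/s.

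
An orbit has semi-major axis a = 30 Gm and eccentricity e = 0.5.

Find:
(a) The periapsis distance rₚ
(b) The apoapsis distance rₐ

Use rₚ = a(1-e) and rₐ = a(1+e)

Convert to SI: a = 30 Gm = 3e+10 m.
(a) rₚ = a(1 − e) = 3e+10 · (1 − 0.5) = 3e+10 · 0.5 ≈ 1.5e+10 m = 15 Gm.
(b) rₐ = a(1 + e) = 3e+10 · (1 + 0.5) = 3e+10 · 1.5 ≈ 4.5e+10 m = 45 Gm.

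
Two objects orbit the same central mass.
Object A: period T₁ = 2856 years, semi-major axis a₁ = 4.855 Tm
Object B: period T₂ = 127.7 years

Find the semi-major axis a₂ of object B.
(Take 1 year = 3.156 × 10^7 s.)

Convert to SI: T₁ = 2856 years = 9.01354e+10 s; a₁ = 4.855 Tm = 4.855e+12 m; T₂ = 127.7 years = 4.03021e+09 s.
Kepler's third law: (T₁/T₂)² = (a₁/a₂)³ ⇒ a₂ = a₁ · (T₂/T₁)^(2/3).
T₂/T₁ = 4.03021e+09 / 9.01354e+10 = 0.0447129.
a₂ = 4.855e+12 · (0.0447129)^(2/3) m ≈ 6.116e+11 m = 611.6 Gm.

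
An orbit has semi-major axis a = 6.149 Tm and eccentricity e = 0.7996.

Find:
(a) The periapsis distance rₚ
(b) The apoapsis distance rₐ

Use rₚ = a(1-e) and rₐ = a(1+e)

Convert to SI: a = 6.149 Tm = 6.149e+12 m.
(a) rₚ = a(1 − e) = 6.149e+12 · (1 − 0.7996) = 6.149e+12 · 0.2004 ≈ 1.232e+12 m = 1.232 Tm.
(b) rₐ = a(1 + e) = 6.149e+12 · (1 + 0.7996) = 6.149e+12 · 1.7996 ≈ 1.107e+13 m = 11.07 Tm.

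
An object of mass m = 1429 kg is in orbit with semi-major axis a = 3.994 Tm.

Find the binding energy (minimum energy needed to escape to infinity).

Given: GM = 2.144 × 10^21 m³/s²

Convert to SI: a = 3.994 Tm = 3.994e+12 m.
Total orbital energy is E = −GMm/(2a); binding energy is E_bind = −E = GMm/(2a).
E_bind = 2.144e+21 · 1429 / (2 · 3.994e+12) J ≈ 3.835e+11 J = 383.5 GJ.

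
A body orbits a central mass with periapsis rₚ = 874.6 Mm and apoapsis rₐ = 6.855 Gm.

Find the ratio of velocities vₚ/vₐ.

Convert to SI: rₚ = 874.6 Mm = 8.746e+08 m; rₐ = 6.855 Gm = 6.855e+09 m.
Conservation of angular momentum gives rₚvₚ = rₐvₐ, so vₚ/vₐ = rₐ/rₚ.
vₚ/vₐ = 6.855e+09 / 8.746e+08 ≈ 7.838.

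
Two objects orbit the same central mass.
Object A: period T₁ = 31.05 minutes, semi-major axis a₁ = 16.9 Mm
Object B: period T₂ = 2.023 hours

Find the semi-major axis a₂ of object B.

Convert to SI: T₁ = 31.05 minutes = 1863 s; a₁ = 16.9 Mm = 1.69e+07 m; T₂ = 2.023 hours = 7282.8 s.
Kepler's third law: (T₁/T₂)² = (a₁/a₂)³ ⇒ a₂ = a₁ · (T₂/T₁)^(2/3).
T₂/T₁ = 7282.8 / 1863 = 3.90918.
a₂ = 1.69e+07 · (3.90918)^(2/3) m ≈ 4.194e+07 m = 41.94 Mm.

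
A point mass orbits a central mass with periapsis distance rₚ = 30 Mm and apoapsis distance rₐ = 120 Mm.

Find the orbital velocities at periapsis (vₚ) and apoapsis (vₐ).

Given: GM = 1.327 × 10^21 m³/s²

Convert to SI: rₚ = 30 Mm = 3e+07 m; rₐ = 120 Mm = 1.2e+08 m.
Use the vis-viva equation v² = GM(2/r − 1/a) with a = (rₚ + rₐ)/2 = (3e+07 + 1.2e+08)/2 = 7.5e+07 m.
vₚ = √(GM · (2/rₚ − 1/a)) = √(1.327e+21 · (2/3e+07 − 1/7.5e+07)) m/s ≈ 8.413e+06 m/s = 8413 km/s.
vₐ = √(GM · (2/rₐ − 1/a)) = √(1.327e+21 · (2/1.2e+08 − 1/7.5e+07)) m/s ≈ 2.103e+06 m/s = 2103 km/s.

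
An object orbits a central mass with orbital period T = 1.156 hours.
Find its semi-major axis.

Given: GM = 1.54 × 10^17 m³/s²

Convert to SI: T = 1.156 hours = 4161.6 s.
Invert Kepler's third law: a = (GM · T² / (4π²))^(1/3).
Substituting T = 4161.6 s and GM = 1.54e+17 m³/s²:
a = (1.54e+17 · (4161.6)² / (4π²))^(1/3) m
a ≈ 4.073e+07 m = 40.73 Mm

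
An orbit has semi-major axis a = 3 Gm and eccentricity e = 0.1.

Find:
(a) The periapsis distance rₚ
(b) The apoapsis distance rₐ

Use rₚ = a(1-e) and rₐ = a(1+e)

Convert to SI: a = 3 Gm = 3e+09 m.
(a) rₚ = a(1 − e) = 3e+09 · (1 − 0.1) = 3e+09 · 0.9 ≈ 2.7e+09 m = 2.7 Gm.
(b) rₐ = a(1 + e) = 3e+09 · (1 + 0.1) = 3e+09 · 1.1 ≈ 3.3e+09 m = 3.3 Gm.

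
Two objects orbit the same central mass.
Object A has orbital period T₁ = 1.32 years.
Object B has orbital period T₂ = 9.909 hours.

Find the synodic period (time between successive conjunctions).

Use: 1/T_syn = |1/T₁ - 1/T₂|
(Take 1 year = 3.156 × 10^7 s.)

Convert to SI: T₁ = 1.32 years = 4.16592e+07 s; T₂ = 9.909 hours = 35672.4 s.
T_syn = |T₁ · T₂ / (T₁ − T₂)|.
T_syn = |4.16592e+07 · 35672.4 / (4.16592e+07 − 35672.4)| s ≈ 3.57e+04 s = 9.917 hours.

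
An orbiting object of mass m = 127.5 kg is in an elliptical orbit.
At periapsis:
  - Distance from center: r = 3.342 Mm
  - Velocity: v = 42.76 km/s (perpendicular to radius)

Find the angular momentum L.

Convert to SI: r = 3.342 Mm = 3.342e+06 m; v = 42.76 km/s = 42760 m/s.
Since v is perpendicular to r, L = m · v · r.
L = 127.5 · 42760 · 3.342e+06 kg·m²/s ≈ 1.822e+13 kg·m²/s.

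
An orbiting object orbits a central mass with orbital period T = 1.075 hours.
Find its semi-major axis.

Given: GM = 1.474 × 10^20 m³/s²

Convert to SI: T = 1.075 hours = 3870 s.
Invert Kepler's third law: a = (GM · T² / (4π²))^(1/3).
Substituting T = 3870 s and GM = 1.474e+20 m³/s²:
a = (1.474e+20 · (3870)² / (4π²))^(1/3) m
a ≈ 3.824e+08 m = 3.824 × 10^8 m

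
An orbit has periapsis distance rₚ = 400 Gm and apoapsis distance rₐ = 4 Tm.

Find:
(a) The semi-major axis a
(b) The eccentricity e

Convert to SI: rₚ = 400 Gm = 4e+11 m; rₐ = 4 Tm = 4e+12 m.
(a) a = (rₚ + rₐ) / 2 = (4e+11 + 4e+12) / 2 ≈ 2.2e+12 m = 2.2 Tm.
(b) e = (rₐ − rₚ) / (rₐ + rₚ) = (4e+12 − 4e+11) / (4e+12 + 4e+11) ≈ 0.8182.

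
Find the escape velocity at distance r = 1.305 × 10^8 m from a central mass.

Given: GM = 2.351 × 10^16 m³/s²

Escape velocity comes from setting total energy to zero: ½v² − GM/r = 0 ⇒ v_esc = √(2GM / r).
v_esc = √(2 · 2.351e+16 / 1.305e+08) m/s ≈ 1.898e+04 m/s = 18.98 km/s.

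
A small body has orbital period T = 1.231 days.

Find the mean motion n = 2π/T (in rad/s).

Convert to SI: T = 1.231 days = 106358 s.
n = 2π / T.
n = 2π / 106358 s ≈ 5.908e-05 rad/s.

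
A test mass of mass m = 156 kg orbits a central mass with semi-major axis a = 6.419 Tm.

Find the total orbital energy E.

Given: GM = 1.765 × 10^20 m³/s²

Convert to SI: a = 6.419 Tm = 6.419e+12 m.
E = −GMm / (2a).
E = −1.765e+20 · 156 / (2 · 6.419e+12) J ≈ -2.145e+09 J = -2.145 GJ.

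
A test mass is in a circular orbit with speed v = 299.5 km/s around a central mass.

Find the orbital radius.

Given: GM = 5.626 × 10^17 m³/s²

Convert to SI: v = 299.5 km/s = 299500 m/s.
For a circular orbit, v² = GM / r, so r = GM / v².
r = 5.626e+17 / (299500)² m ≈ 6.272e+06 m = 6.272 × 10^6 m.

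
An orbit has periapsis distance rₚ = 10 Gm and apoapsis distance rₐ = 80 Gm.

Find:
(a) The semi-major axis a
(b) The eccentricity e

Convert to SI: rₚ = 10 Gm = 1e+10 m; rₐ = 80 Gm = 8e+10 m.
(a) a = (rₚ + rₐ) / 2 = (1e+10 + 8e+10) / 2 ≈ 4.5e+10 m = 45 Gm.
(b) e = (rₐ − rₚ) / (rₐ + rₚ) = (8e+10 − 1e+10) / (8e+10 + 1e+10) ≈ 0.7778.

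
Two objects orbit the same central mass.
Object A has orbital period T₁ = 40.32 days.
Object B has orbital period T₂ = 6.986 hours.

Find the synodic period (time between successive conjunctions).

Convert to SI: T₁ = 40.32 days = 3.48365e+06 s; T₂ = 6.986 hours = 25149.6 s.
T_syn = |T₁ · T₂ / (T₁ − T₂)|.
T_syn = |3.48365e+06 · 25149.6 / (3.48365e+06 − 25149.6)| s ≈ 2.533e+04 s = 7.037 hours.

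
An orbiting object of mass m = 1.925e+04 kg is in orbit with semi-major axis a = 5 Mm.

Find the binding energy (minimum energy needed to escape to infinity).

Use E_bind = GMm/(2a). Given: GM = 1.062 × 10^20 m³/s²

Convert to SI: a = 5 Mm = 5e+06 m.
Total orbital energy is E = −GMm/(2a); binding energy is E_bind = −E = GMm/(2a).
E_bind = 1.062e+20 · 1.925e+04 / (2 · 5e+06) J ≈ 2.044e+17 J = 204.4 PJ.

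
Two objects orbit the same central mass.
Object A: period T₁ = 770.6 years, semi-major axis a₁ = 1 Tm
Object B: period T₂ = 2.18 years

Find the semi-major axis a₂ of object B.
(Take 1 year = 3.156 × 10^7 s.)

Convert to SI: T₁ = 770.6 years = 2.43201e+10 s; a₁ = 1 Tm = 1e+12 m; T₂ = 2.18 years = 6.88008e+07 s.
Kepler's third law: (T₁/T₂)² = (a₁/a₂)³ ⇒ a₂ = a₁ · (T₂/T₁)^(2/3).
T₂/T₁ = 6.88008e+07 / 2.43201e+10 = 0.00282896.
a₂ = 1e+12 · (0.00282896)^(2/3) m ≈ 2e+10 m = 20 Gm.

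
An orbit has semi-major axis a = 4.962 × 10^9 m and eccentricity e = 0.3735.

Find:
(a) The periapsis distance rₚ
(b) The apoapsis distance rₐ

(a) rₚ = a(1 − e) = 4.962e+09 · (1 − 0.3735) = 4.962e+09 · 0.6265 ≈ 3.109e+09 m = 3.109 × 10^9 m.
(b) rₐ = a(1 + e) = 4.962e+09 · (1 + 0.3735) = 4.962e+09 · 1.3735 ≈ 6.815e+09 m = 6.815 × 10^9 m.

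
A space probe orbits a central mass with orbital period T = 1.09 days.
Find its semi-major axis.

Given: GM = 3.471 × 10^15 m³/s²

Convert to SI: T = 1.09 days = 94176 s.
Invert Kepler's third law: a = (GM · T² / (4π²))^(1/3).
Substituting T = 94176 s and GM = 3.471e+15 m³/s²:
a = (3.471e+15 · (94176)² / (4π²))^(1/3) m
a ≈ 9.204e+07 m = 92.04 Mm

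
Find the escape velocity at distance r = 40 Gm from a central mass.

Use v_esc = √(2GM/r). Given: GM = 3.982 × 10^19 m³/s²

Convert to SI: r = 40 Gm = 4e+10 m.
Escape velocity comes from setting total energy to zero: ½v² − GM/r = 0 ⇒ v_esc = √(2GM / r).
v_esc = √(2 · 3.982e+19 / 4e+10) m/s ≈ 4.462e+04 m/s = 44.62 km/s.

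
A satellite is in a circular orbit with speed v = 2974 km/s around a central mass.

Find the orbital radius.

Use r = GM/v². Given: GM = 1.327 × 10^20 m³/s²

Convert to SI: v = 2974 km/s = 2.974e+06 m/s.
For a circular orbit, v² = GM / r, so r = GM / v².
r = 1.327e+20 / (2.974e+06)² m ≈ 1.5e+07 m = 15 Mm.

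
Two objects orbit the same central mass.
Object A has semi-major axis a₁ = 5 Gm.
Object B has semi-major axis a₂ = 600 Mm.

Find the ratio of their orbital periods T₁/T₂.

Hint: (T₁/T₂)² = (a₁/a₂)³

Convert to SI: a₁ = 5 Gm = 5e+09 m; a₂ = 600 Mm = 6e+08 m.
From Kepler's third law, (T₁/T₂)² = (a₁/a₂)³, so T₁/T₂ = (a₁/a₂)^(3/2).
a₁/a₂ = 5e+09 / 6e+08 = 8.33333.
T₁/T₂ = (8.33333)^(3/2) ≈ 24.06.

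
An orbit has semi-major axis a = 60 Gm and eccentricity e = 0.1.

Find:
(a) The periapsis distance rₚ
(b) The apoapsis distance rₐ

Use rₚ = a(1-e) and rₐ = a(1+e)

Convert to SI: a = 60 Gm = 6e+10 m.
(a) rₚ = a(1 − e) = 6e+10 · (1 − 0.1) = 6e+10 · 0.9 ≈ 5.4e+10 m = 54 Gm.
(b) rₐ = a(1 + e) = 6e+10 · (1 + 0.1) = 6e+10 · 1.1 ≈ 6.6e+10 m = 66 Gm.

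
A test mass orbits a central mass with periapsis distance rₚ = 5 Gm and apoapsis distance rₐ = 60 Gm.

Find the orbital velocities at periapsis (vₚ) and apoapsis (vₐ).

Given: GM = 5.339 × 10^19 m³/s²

Convert to SI: rₚ = 5 Gm = 5e+09 m; rₐ = 60 Gm = 6e+10 m.
Use the vis-viva equation v² = GM(2/r − 1/a) with a = (rₚ + rₐ)/2 = (5e+09 + 6e+10)/2 = 3.25e+10 m.
vₚ = √(GM · (2/rₚ − 1/a)) = √(5.339e+19 · (2/5e+09 − 1/3.25e+10)) m/s ≈ 1.404e+05 m/s = 140.4 km/s.
vₐ = √(GM · (2/rₐ − 1/a)) = √(5.339e+19 · (2/6e+10 − 1/3.25e+10)) m/s ≈ 1.17e+04 m/s = 11.7 km/s.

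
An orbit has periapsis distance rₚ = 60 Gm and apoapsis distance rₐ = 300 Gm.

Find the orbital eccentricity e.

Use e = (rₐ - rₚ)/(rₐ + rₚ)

Convert to SI: rₚ = 60 Gm = 6e+10 m; rₐ = 300 Gm = 3e+11 m.
e = (rₐ − rₚ) / (rₐ + rₚ).
e = (3e+11 − 6e+10) / (3e+11 + 6e+10) = 2.4e+11 / 3.6e+11 ≈ 0.6667.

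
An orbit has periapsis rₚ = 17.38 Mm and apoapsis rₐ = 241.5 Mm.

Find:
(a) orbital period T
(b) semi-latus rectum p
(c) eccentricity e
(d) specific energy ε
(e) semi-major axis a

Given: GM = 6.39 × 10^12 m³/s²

Convert to SI: rₚ = 17.38 Mm = 1.738e+07 m; rₐ = 241.5 Mm = 2.415e+08 m.
(a) With a = (rₚ + rₐ)/2 = 1.2944e+08 m, T = 2π √(a³/GM) = 2π √((1.2944e+08)³/6.39e+12) s ≈ 3.66e+06 s
(b) From a = (rₚ + rₐ)/2 = 1.2944e+08 m and e = (rₐ − rₚ)/(rₐ + rₚ) = 0.865729, p = a(1 − e²) = 1.2944e+08 · (1 − (0.865729)²) ≈ 3.243e+07 m
(c) e = (rₐ − rₚ)/(rₐ + rₚ) = (2.415e+08 − 1.738e+07)/(2.415e+08 + 1.738e+07) ≈ 0.8657
(d) With a = (rₚ + rₐ)/2 = 1.2944e+08 m, ε = −GM/(2a) = −6.39e+12/(2 · 1.2944e+08) J/kg ≈ -2.468e+04 J/kg
(e) a = (rₚ + rₐ)/2 = (1.738e+07 + 2.415e+08)/2 ≈ 1.294e+08 m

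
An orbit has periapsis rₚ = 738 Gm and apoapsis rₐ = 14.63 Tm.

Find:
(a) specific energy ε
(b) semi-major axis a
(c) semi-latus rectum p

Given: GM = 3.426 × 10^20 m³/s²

Convert to SI: rₚ = 738 Gm = 7.38e+11 m; rₐ = 14.63 Tm = 1.463e+13 m.
(a) With a = (rₚ + rₐ)/2 = 7.684e+12 m, ε = −GM/(2a) = −3.426e+20/(2 · 7.684e+12) J/kg ≈ -2.229e+07 J/kg
(b) a = (rₚ + rₐ)/2 = (7.38e+11 + 1.463e+13)/2 ≈ 7.684e+12 m
(c) From a = (rₚ + rₐ)/2 = 7.684e+12 m and e = (rₐ − rₚ)/(rₐ + rₚ) = 0.903956, p = a(1 − e²) = 7.684e+12 · (1 − (0.903956)²) ≈ 1.405e+12 m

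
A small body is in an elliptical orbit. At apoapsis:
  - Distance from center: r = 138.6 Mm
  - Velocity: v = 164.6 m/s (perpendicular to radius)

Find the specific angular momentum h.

Convert to SI: r = 138.6 Mm = 1.386e+08 m.
With v perpendicular to r, h = r · v.
h = 1.386e+08 · 164.6 m²/s ≈ 2.281e+10 m²/s.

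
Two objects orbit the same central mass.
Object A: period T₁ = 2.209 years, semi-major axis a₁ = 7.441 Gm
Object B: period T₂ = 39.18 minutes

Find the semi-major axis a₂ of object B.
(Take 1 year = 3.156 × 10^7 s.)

Convert to SI: T₁ = 2.209 years = 6.9716e+07 s; a₁ = 7.441 Gm = 7.441e+09 m; T₂ = 39.18 minutes = 2350.8 s.
Kepler's third law: (T₁/T₂)² = (a₁/a₂)³ ⇒ a₂ = a₁ · (T₂/T₁)^(2/3).
T₂/T₁ = 2350.8 / 6.9716e+07 = 3.37196e-05.
a₂ = 7.441e+09 · (3.37196e-05)^(2/3) m ≈ 7.766e+06 m = 7.766 Mm.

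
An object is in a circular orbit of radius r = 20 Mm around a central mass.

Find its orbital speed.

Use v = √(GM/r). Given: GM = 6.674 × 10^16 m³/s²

Convert to SI: r = 20 Mm = 2e+07 m.
For a circular orbit, gravity supplies the centripetal force, so v = √(GM / r).
v = √(6.674e+16 / 2e+07) m/s ≈ 5.777e+04 m/s = 57.77 km/s.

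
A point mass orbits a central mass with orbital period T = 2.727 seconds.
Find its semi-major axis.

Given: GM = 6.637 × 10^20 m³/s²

Invert Kepler's third law: a = (GM · T² / (4π²))^(1/3).
Substituting T = 2.727 s and GM = 6.637e+20 m³/s²:
a = (6.637e+20 · (2.727)² / (4π²))^(1/3) m
a ≈ 5e+06 m = 5 Mm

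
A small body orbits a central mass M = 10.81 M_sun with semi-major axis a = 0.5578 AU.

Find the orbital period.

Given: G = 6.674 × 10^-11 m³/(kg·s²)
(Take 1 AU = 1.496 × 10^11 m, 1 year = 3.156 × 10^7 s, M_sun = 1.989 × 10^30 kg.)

Convert to SI: a = 0.5578 AU = 8.34469e+10 m; M = 10.81 M_sun = 2.15011e+31 kg.
GM = G · M = 6.674e-11 · 2.15011e+31 = 1.43498e+21 m³/s².
Kepler's third law: T = 2π √(a³ / GM).
Substituting a = 8.34469e+10 m and GM = 1.43498e+21 m³/s²:
T = 2π √((8.34469e+10)³ / 1.43498e+21) s
T ≈ 3.998e+06 s = 0.1267 years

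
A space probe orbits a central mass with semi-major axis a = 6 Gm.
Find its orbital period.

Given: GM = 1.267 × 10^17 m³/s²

Convert to SI: a = 6 Gm = 6e+09 m.
Kepler's third law: T = 2π √(a³ / GM).
Substituting a = 6e+09 m and GM = 1.267e+17 m³/s²:
T = 2π √((6e+09)³ / 1.267e+17) s
T ≈ 8.204e+06 s = 94.95 days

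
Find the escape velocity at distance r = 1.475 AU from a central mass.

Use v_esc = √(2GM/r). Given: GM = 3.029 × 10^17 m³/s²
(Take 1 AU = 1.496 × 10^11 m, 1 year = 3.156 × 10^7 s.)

Convert to SI: r = 1.475 AU = 2.2066e+11 m.
Escape velocity comes from setting total energy to zero: ½v² − GM/r = 0 ⇒ v_esc = √(2GM / r).
v_esc = √(2 · 3.029e+17 / 2.2066e+11) m/s ≈ 1657 m/s = 0.3495 AU/year.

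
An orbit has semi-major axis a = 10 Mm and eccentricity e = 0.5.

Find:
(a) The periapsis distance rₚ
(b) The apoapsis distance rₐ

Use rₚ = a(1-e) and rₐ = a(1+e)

Convert to SI: a = 10 Mm = 1e+07 m.
(a) rₚ = a(1 − e) = 1e+07 · (1 − 0.5) = 1e+07 · 0.5 ≈ 5e+06 m = 5 Mm.
(b) rₐ = a(1 + e) = 1e+07 · (1 + 0.5) = 1e+07 · 1.5 ≈ 1.5e+07 m = 15 Mm.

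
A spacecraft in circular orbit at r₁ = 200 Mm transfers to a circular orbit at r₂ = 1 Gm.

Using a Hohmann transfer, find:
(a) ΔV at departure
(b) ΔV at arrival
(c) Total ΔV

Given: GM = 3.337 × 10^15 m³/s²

Convert to SI: r₁ = 200 Mm = 2e+08 m; r₂ = 1 Gm = 1e+09 m.
Transfer semi-major axis: a_t = (r₁ + r₂)/2 = (2e+08 + 1e+09)/2 = 6e+08 m.
Circular speeds: v₁ = √(GM/r₁) = 4084.73 m/s, v₂ = √(GM/r₂) = 1826.75 m/s.
Transfer speeds (vis-viva v² = GM(2/r − 1/a_t)): v₁ᵗ = 5273.36 m/s, v₂ᵗ = 1054.67 m/s.
(a) ΔV₁ = |v₁ᵗ − v₁| ≈ 1189 m/s = 1.189 km/s.
(b) ΔV₂ = |v₂ − v₂ᵗ| ≈ 772.1 m/s = 772.1 m/s.
(c) ΔV_total = ΔV₁ + ΔV₂ ≈ 1961 m/s = 1.961 km/s.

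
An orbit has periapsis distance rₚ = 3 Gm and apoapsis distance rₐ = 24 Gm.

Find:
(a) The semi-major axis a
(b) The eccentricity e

Convert to SI: rₚ = 3 Gm = 3e+09 m; rₐ = 24 Gm = 2.4e+10 m.
(a) a = (rₚ + rₐ) / 2 = (3e+09 + 2.4e+10) / 2 ≈ 1.35e+10 m = 13.5 Gm.
(b) e = (rₐ − rₚ) / (rₐ + rₚ) = (2.4e+10 − 3e+09) / (2.4e+10 + 3e+09) ≈ 0.7778.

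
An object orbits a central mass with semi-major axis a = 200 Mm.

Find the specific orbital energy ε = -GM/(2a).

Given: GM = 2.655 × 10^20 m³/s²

Convert to SI: a = 200 Mm = 2e+08 m.
ε = −GM / (2a).
ε = −2.655e+20 / (2 · 2e+08) J/kg ≈ -6.638e+11 J/kg = -663.8 GJ/kg.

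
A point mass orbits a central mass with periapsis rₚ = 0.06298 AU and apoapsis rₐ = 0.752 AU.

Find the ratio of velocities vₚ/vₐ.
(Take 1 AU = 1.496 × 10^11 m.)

Convert to SI: rₚ = 0.06298 AU = 9.42181e+09 m; rₐ = 0.752 AU = 1.12499e+11 m.
Conservation of angular momentum gives rₚvₚ = rₐvₐ, so vₚ/vₐ = rₐ/rₚ.
vₚ/vₐ = 1.12499e+11 / 9.42181e+09 ≈ 11.94.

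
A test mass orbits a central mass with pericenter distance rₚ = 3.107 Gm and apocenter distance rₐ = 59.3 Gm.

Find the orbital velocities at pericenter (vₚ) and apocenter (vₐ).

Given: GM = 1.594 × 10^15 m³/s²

Convert to SI: rₚ = 3.107 Gm = 3.107e+09 m; rₐ = 59.3 Gm = 5.93e+10 m.
Use the vis-viva equation v² = GM(2/r − 1/a) with a = (rₚ + rₐ)/2 = (3.107e+09 + 5.93e+10)/2 = 3.12035e+10 m.
vₚ = √(GM · (2/rₚ − 1/a)) = √(1.594e+15 · (2/3.107e+09 − 1/3.12035e+10)) m/s ≈ 987.4 m/s = 987.4 m/s.
vₐ = √(GM · (2/rₐ − 1/a)) = √(1.594e+15 · (2/5.93e+10 − 1/3.12035e+10)) m/s ≈ 51.74 m/s = 51.74 m/s.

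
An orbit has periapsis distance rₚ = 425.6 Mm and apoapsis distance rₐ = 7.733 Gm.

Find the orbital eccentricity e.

Convert to SI: rₚ = 425.6 Mm = 4.256e+08 m; rₐ = 7.733 Gm = 7.733e+09 m.
e = (rₐ − rₚ) / (rₐ + rₚ).
e = (7.733e+09 − 4.256e+08) / (7.733e+09 + 4.256e+08) = 7.3074e+09 / 8.1586e+09 ≈ 0.8957.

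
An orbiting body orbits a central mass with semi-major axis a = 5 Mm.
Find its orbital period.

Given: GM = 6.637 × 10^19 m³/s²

Convert to SI: a = 5 Mm = 5e+06 m.
Kepler's third law: T = 2π √(a³ / GM).
Substituting a = 5e+06 m and GM = 6.637e+19 m³/s²:
T = 2π √((5e+06)³ / 6.637e+19) s
T ≈ 8.623 s = 8.623 seconds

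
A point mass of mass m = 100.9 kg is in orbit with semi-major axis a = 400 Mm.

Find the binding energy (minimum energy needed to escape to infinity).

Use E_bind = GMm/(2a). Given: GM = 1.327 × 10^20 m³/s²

Convert to SI: a = 400 Mm = 4e+08 m.
Total orbital energy is E = −GMm/(2a); binding energy is E_bind = −E = GMm/(2a).
E_bind = 1.327e+20 · 100.9 / (2 · 4e+08) J ≈ 1.674e+13 J = 16.74 TJ.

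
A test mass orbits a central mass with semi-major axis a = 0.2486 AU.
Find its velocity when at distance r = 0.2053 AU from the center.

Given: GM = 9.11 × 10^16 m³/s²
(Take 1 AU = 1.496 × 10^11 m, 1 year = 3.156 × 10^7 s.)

Convert to SI: a = 0.2486 AU = 3.71906e+10 m; r = 0.2053 AU = 3.07129e+10 m.
Vis-viva: v = √(GM · (2/r − 1/a)).
2/r − 1/a = 2/3.07129e+10 − 1/3.71906e+10 = 3.82307e-11 m⁻¹.
v = √(9.11e+16 · 3.82307e-11) m/s ≈ 1866 m/s = 0.3937 AU/year.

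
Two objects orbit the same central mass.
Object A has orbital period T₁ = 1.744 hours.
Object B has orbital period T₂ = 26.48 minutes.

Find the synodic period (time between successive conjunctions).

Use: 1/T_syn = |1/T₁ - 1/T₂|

Convert to SI: T₁ = 1.744 hours = 6278.4 s; T₂ = 26.48 minutes = 1588.8 s.
T_syn = |T₁ · T₂ / (T₁ − T₂)|.
T_syn = |6278.4 · 1588.8 / (6278.4 − 1588.8)| s ≈ 2127 s = 35.45 minutes.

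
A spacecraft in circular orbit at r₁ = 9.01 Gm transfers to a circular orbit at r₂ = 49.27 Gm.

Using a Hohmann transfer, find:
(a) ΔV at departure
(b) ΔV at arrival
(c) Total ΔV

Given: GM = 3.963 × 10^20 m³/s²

Convert to SI: r₁ = 9.01 Gm = 9.01e+09 m; r₂ = 49.27 Gm = 4.927e+10 m.
Transfer semi-major axis: a_t = (r₁ + r₂)/2 = (9.01e+09 + 4.927e+10)/2 = 2.914e+10 m.
Circular speeds: v₁ = √(GM/r₁) = 209725 m/s, v₂ = √(GM/r₂) = 89685.2 m/s.
Transfer speeds (vis-viva v² = GM(2/r − 1/a_t)): v₁ᵗ = 272707 m/s, v₂ᵗ = 49869.9 m/s.
(a) ΔV₁ = |v₁ᵗ − v₁| ≈ 6.298e+04 m/s = 62.98 km/s.
(b) ΔV₂ = |v₂ − v₂ᵗ| ≈ 3.982e+04 m/s = 39.82 km/s.
(c) ΔV_total = ΔV₁ + ΔV₂ ≈ 1.028e+05 m/s = 102.8 km/s.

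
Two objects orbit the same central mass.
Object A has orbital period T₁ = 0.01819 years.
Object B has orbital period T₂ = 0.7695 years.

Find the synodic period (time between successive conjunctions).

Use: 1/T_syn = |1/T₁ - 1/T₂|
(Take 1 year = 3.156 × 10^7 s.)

Convert to SI: T₁ = 0.01819 years = 574076 s; T₂ = 0.7695 years = 2.42854e+07 s.
T_syn = |T₁ · T₂ / (T₁ − T₂)|.
T_syn = |574076 · 2.42854e+07 / (574076 − 2.42854e+07)| s ≈ 5.88e+05 s = 0.01863 years.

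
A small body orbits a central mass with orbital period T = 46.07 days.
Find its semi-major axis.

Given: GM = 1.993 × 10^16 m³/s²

Convert to SI: T = 46.07 days = 3.98045e+06 s.
Invert Kepler's third law: a = (GM · T² / (4π²))^(1/3).
Substituting T = 3.98045e+06 s and GM = 1.993e+16 m³/s²:
a = (1.993e+16 · (3.98045e+06)² / (4π²))^(1/3) m
a ≈ 2e+09 m = 2 Gm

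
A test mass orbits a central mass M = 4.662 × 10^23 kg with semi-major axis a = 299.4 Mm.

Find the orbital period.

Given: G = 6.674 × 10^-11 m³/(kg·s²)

Convert to SI: a = 299.4 Mm = 2.994e+08 m.
GM = G · M = 6.674e-11 · 4.662e+23 = 3.11142e+13 m³/s².
Kepler's third law: T = 2π √(a³ / GM).
Substituting a = 2.994e+08 m and GM = 3.11142e+13 m³/s²:
T = 2π √((2.994e+08)³ / 3.11142e+13) s
T ≈ 5.836e+06 s = 67.54 days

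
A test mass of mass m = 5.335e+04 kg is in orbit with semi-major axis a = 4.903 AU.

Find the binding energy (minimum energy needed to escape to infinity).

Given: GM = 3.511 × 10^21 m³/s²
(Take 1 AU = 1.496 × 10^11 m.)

Convert to SI: a = 4.903 AU = 7.33489e+11 m.
Total orbital energy is E = −GMm/(2a); binding energy is E_bind = −E = GMm/(2a).
E_bind = 3.511e+21 · 5.335e+04 / (2 · 7.33489e+11) J ≈ 1.277e+14 J = 127.7 TJ.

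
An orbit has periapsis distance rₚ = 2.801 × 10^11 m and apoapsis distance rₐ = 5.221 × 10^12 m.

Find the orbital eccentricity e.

e = (rₐ − rₚ) / (rₐ + rₚ).
e = (5.221e+12 − 2.801e+11) / (5.221e+12 + 2.801e+11) = 4.9409e+12 / 5.5011e+12 ≈ 0.8982.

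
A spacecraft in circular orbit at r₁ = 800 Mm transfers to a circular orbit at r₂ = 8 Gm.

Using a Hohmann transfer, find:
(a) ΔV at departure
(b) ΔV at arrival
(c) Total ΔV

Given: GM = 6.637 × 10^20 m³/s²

Convert to SI: r₁ = 800 Mm = 8e+08 m; r₂ = 8 Gm = 8e+09 m.
Transfer semi-major axis: a_t = (r₁ + r₂)/2 = (8e+08 + 8e+09)/2 = 4.4e+09 m.
Circular speeds: v₁ = √(GM/r₁) = 910838 m/s, v₂ = √(GM/r₂) = 288032 m/s.
Transfer speeds (vis-viva v² = GM(2/r − 1/a_t)): v₁ᵗ = 1.22817e+06 m/s, v₂ᵗ = 122817 m/s.
(a) ΔV₁ = |v₁ᵗ − v₁| ≈ 3.173e+05 m/s = 317.3 km/s.
(b) ΔV₂ = |v₂ − v₂ᵗ| ≈ 1.652e+05 m/s = 165.2 km/s.
(c) ΔV_total = ΔV₁ + ΔV₂ ≈ 4.826e+05 m/s = 482.6 km/s.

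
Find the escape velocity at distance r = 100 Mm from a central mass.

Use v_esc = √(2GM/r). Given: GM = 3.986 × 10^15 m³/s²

Convert to SI: r = 100 Mm = 1e+08 m.
Escape velocity comes from setting total energy to zero: ½v² − GM/r = 0 ⇒ v_esc = √(2GM / r).
v_esc = √(2 · 3.986e+15 / 1e+08) m/s ≈ 8929 m/s = 8.929 km/s.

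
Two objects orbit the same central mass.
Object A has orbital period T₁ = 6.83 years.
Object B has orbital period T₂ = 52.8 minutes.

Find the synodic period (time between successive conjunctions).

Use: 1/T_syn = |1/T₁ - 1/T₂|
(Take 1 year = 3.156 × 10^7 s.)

Convert to SI: T₁ = 6.83 years = 2.15555e+08 s; T₂ = 52.8 minutes = 3168 s.
T_syn = |T₁ · T₂ / (T₁ − T₂)|.
T_syn = |2.15555e+08 · 3168 / (2.15555e+08 − 3168)| s ≈ 3168 s = 52.8 minutes.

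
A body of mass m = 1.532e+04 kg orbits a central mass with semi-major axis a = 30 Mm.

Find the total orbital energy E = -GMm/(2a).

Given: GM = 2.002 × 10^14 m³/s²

Convert to SI: a = 30 Mm = 3e+07 m.
E = −GMm / (2a).
E = −2.002e+14 · 1.532e+04 / (2 · 3e+07) J ≈ -5.112e+10 J = -51.12 GJ.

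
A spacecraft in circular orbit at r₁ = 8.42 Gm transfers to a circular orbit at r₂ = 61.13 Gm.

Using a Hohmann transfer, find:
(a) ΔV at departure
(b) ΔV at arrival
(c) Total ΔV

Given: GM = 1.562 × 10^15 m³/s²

Convert to SI: r₁ = 8.42 Gm = 8.42e+09 m; r₂ = 61.13 Gm = 6.113e+10 m.
Transfer semi-major axis: a_t = (r₁ + r₂)/2 = (8.42e+09 + 6.113e+10)/2 = 3.4775e+10 m.
Circular speeds: v₁ = √(GM/r₁) = 430.71 m/s, v₂ = √(GM/r₂) = 159.85 m/s.
Transfer speeds (vis-viva v² = GM(2/r − 1/a_t)): v₁ᵗ = 571.055 m/s, v₂ᵗ = 78.6567 m/s.
(a) ΔV₁ = |v₁ᵗ − v₁| ≈ 140.3 m/s = 140.3 m/s.
(b) ΔV₂ = |v₂ − v₂ᵗ| ≈ 81.19 m/s = 81.19 m/s.
(c) ΔV_total = ΔV₁ + ΔV₂ ≈ 221.5 m/s = 221.5 m/s.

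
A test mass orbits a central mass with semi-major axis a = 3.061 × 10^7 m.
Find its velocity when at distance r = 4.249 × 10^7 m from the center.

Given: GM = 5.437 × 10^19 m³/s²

Vis-viva: v = √(GM · (2/r − 1/a)).
2/r − 1/a = 2/4.249e+07 − 1/3.061e+07 = 1.44008e-08 m⁻¹.
v = √(5.437e+19 · 1.44008e-08) m/s ≈ 8.849e+05 m/s = 884.9 km/s.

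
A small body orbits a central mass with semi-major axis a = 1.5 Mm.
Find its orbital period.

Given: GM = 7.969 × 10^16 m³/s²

Convert to SI: a = 1.5 Mm = 1.5e+06 m.
Kepler's third law: T = 2π √(a³ / GM).
Substituting a = 1.5e+06 m and GM = 7.969e+16 m³/s²:
T = 2π √((1.5e+06)³ / 7.969e+16) s
T ≈ 40.89 s = 40.89 seconds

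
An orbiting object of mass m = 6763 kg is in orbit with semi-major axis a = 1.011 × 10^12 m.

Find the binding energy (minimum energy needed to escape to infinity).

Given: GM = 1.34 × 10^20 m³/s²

Total orbital energy is E = −GMm/(2a); binding energy is E_bind = −E = GMm/(2a).
E_bind = 1.34e+20 · 6763 / (2 · 1.011e+12) J ≈ 4.482e+11 J = 448.2 GJ.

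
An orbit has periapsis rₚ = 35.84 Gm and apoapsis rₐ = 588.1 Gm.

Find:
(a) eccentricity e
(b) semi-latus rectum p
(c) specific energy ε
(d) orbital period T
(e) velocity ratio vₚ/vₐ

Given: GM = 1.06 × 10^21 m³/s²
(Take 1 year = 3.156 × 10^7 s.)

Convert to SI: rₚ = 35.84 Gm = 3.584e+10 m; rₐ = 588.1 Gm = 5.881e+11 m.
(a) e = (rₐ − rₚ)/(rₐ + rₚ) = (5.881e+11 − 3.584e+10)/(5.881e+11 + 3.584e+10) ≈ 0.8851
(b) From a = (rₚ + rₐ)/2 = 3.1197e+11 m and e = (rₐ − rₚ)/(rₐ + rₚ) = 0.885117, p = a(1 − e²) = 3.1197e+11 · (1 − (0.885117)²) ≈ 6.756e+10 m
(c) With a = (rₚ + rₐ)/2 = 3.1197e+11 m, ε = −GM/(2a) = −1.06e+21/(2 · 3.1197e+11) J/kg ≈ -1.699e+09 J/kg
(d) With a = (rₚ + rₐ)/2 = 3.1197e+11 m, T = 2π √(a³/GM) = 2π √((3.1197e+11)³/1.06e+21) s ≈ 3.363e+07 s
(e) Conservation of angular momentum (rₚvₚ = rₐvₐ) gives vₚ/vₐ = rₐ/rₚ = 5.881e+11/3.584e+10 ≈ 16.41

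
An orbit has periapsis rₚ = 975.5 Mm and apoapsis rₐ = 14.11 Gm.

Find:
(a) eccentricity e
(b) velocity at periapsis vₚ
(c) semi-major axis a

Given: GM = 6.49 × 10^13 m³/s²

Convert to SI: rₚ = 975.5 Mm = 9.755e+08 m; rₐ = 14.11 Gm = 1.411e+10 m.
(a) e = (rₐ − rₚ)/(rₐ + rₚ) = (1.411e+10 − 9.755e+08)/(1.411e+10 + 9.755e+08) ≈ 0.8707
(b) With a = (rₚ + rₐ)/2 = 7.54275e+09 m, vₚ = √(GM (2/rₚ − 1/a)) = √(6.49e+13 · (2/9.755e+08 − 1/7.54275e+09)) m/s ≈ 352.8 m/s
(c) a = (rₚ + rₐ)/2 = (9.755e+08 + 1.411e+10)/2 ≈ 7.543e+09 m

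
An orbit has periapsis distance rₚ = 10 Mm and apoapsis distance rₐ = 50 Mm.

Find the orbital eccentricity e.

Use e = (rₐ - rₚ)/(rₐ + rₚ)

Convert to SI: rₚ = 10 Mm = 1e+07 m; rₐ = 50 Mm = 5e+07 m.
e = (rₐ − rₚ) / (rₐ + rₚ).
e = (5e+07 − 1e+07) / (5e+07 + 1e+07) = 4e+07 / 6e+07 ≈ 0.6667.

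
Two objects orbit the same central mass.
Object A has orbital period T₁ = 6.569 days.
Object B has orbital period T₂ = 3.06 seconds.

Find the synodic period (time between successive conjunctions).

Convert to SI: T₁ = 6.569 days = 567562 s.
T_syn = |T₁ · T₂ / (T₁ − T₂)|.
T_syn = |567562 · 3.06 / (567562 − 3.06)| s ≈ 3.06 s = 3.06 seconds.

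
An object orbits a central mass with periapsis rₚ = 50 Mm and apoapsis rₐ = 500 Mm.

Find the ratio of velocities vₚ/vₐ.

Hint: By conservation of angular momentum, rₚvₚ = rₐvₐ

Convert to SI: rₚ = 50 Mm = 5e+07 m; rₐ = 500 Mm = 5e+08 m.
Conservation of angular momentum gives rₚvₚ = rₐvₐ, so vₚ/vₐ = rₐ/rₚ.
vₚ/vₐ = 5e+08 / 5e+07 ≈ 10.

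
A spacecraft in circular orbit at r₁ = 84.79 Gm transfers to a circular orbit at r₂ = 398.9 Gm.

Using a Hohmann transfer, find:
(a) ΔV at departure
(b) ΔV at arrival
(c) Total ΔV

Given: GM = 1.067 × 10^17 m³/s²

Convert to SI: r₁ = 84.79 Gm = 8.479e+10 m; r₂ = 398.9 Gm = 3.989e+11 m.
Transfer semi-major axis: a_t = (r₁ + r₂)/2 = (8.479e+10 + 3.989e+11)/2 = 2.41845e+11 m.
Circular speeds: v₁ = √(GM/r₁) = 1121.79 m/s, v₂ = √(GM/r₂) = 517.19 m/s.
Transfer speeds (vis-viva v² = GM(2/r − 1/a_t)): v₁ᵗ = 1440.7 m/s, v₂ᵗ = 306.234 m/s.
(a) ΔV₁ = |v₁ᵗ − v₁| ≈ 318.9 m/s = 318.9 m/s.
(b) ΔV₂ = |v₂ − v₂ᵗ| ≈ 211 m/s = 211 m/s.
(c) ΔV_total = ΔV₁ + ΔV₂ ≈ 529.9 m/s = 529.9 m/s.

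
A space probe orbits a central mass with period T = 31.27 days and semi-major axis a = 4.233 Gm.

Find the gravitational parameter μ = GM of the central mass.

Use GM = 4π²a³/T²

Convert to SI: T = 31.27 days = 2.70173e+06 s; a = 4.233 Gm = 4.233e+09 m.
GM = 4π² · a³ / T².
GM = 4π² · (4.233e+09)³ / (2.70173e+06)² m³/s² ≈ 4.102e+17 m³/s² = 4.102 × 10^17 m³/s².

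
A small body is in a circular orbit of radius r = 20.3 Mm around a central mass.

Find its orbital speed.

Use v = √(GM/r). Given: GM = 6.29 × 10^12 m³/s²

Convert to SI: r = 20.3 Mm = 2.03e+07 m.
For a circular orbit, gravity supplies the centripetal force, so v = √(GM / r).
v = √(6.29e+12 / 2.03e+07) m/s ≈ 556.6 m/s = 556.6 m/s.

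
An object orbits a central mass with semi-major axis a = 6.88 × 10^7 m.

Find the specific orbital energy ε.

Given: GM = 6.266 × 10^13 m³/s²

ε = −GM / (2a).
ε = −6.266e+13 / (2 · 6.88e+07) J/kg ≈ -4.554e+05 J/kg = -455.4 kJ/kg.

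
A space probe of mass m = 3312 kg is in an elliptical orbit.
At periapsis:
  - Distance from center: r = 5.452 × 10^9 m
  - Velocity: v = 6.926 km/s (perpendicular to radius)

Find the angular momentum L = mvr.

Convert to SI: v = 6.926 km/s = 6926 m/s.
Since v is perpendicular to r, L = m · v · r.
L = 3312 · 6926 · 5.452e+09 kg·m²/s ≈ 1.251e+17 kg·m²/s.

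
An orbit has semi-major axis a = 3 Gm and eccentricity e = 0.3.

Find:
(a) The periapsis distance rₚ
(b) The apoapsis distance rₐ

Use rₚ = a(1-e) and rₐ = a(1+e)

Convert to SI: a = 3 Gm = 3e+09 m.
(a) rₚ = a(1 − e) = 3e+09 · (1 − 0.3) = 3e+09 · 0.7 ≈ 2.1e+09 m = 2.1 Gm.
(b) rₐ = a(1 + e) = 3e+09 · (1 + 0.3) = 3e+09 · 1.3 ≈ 3.9e+09 m = 3.9 Gm.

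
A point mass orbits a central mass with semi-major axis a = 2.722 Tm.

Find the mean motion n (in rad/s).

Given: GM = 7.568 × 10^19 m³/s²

Convert to SI: a = 2.722 Tm = 2.722e+12 m.
n = √(GM / a³).
n = √(7.568e+19 / (2.722e+12)³) rad/s ≈ 1.937e-09 rad/s.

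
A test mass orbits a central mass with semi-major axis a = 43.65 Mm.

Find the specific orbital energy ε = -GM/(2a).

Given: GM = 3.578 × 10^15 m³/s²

Convert to SI: a = 43.65 Mm = 4.365e+07 m.
ε = −GM / (2a).
ε = −3.578e+15 / (2 · 4.365e+07) J/kg ≈ -4.099e+07 J/kg = -40.99 MJ/kg.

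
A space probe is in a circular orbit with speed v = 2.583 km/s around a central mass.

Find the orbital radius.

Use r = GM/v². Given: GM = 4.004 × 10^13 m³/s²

Convert to SI: v = 2.583 km/s = 2583 m/s.
For a circular orbit, v² = GM / r, so r = GM / v².
r = 4.004e+13 / (2583)² m ≈ 6.001e+06 m = 6.001 Mm.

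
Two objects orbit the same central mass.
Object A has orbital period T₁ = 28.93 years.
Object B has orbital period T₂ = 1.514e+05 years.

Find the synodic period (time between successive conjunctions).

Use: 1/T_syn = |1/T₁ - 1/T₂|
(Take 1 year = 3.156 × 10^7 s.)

Convert to SI: T₁ = 28.93 years = 9.13031e+08 s; T₂ = 1.514e+05 years = 4.77818e+12 s.
T_syn = |T₁ · T₂ / (T₁ − T₂)|.
T_syn = |9.13031e+08 · 4.77818e+12 / (9.13031e+08 − 4.77818e+12)| s ≈ 9.132e+08 s = 28.94 years.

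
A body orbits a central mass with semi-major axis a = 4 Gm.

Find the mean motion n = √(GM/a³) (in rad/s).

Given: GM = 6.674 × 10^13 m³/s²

Convert to SI: a = 4 Gm = 4e+09 m.
n = √(GM / a³).
n = √(6.674e+13 / (4e+09)³) rad/s ≈ 3.229e-08 rad/s.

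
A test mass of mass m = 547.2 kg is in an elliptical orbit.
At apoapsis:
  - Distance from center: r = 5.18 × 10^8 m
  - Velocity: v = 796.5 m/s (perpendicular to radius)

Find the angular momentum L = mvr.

Since v is perpendicular to r, L = m · v · r.
L = 547.2 · 796.5 · 5.18e+08 kg·m²/s ≈ 2.258e+14 kg·m²/s.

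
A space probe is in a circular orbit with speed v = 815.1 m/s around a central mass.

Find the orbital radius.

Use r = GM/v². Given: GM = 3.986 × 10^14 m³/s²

For a circular orbit, v² = GM / r, so r = GM / v².
r = 3.986e+14 / (815.1)² m ≈ 6e+08 m = 600 Mm.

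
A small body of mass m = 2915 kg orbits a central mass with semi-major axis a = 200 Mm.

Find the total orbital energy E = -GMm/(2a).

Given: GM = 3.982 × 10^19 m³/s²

Convert to SI: a = 200 Mm = 2e+08 m.
E = −GMm / (2a).
E = −3.982e+19 · 2915 / (2 · 2e+08) J ≈ -2.902e+14 J = -290.2 TJ.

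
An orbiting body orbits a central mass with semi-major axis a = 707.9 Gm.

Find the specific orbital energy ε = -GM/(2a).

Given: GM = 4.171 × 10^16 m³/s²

Convert to SI: a = 707.9 Gm = 7.079e+11 m.
ε = −GM / (2a).
ε = −4.171e+16 / (2 · 7.079e+11) J/kg ≈ -2.946e+04 J/kg = -29.46 kJ/kg.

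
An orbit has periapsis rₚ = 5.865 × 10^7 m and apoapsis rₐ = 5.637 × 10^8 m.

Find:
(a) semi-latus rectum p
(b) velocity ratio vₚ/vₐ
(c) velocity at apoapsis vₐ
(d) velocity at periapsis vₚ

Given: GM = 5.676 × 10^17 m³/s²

(a) From a = (rₚ + rₐ)/2 = 3.11175e+08 m and e = (rₐ − rₚ)/(rₐ + rₚ) = 0.811521, p = a(1 − e²) = 3.11175e+08 · (1 − (0.811521)²) ≈ 1.062e+08 m
(b) Conservation of angular momentum (rₚvₚ = rₐvₐ) gives vₚ/vₐ = rₐ/rₚ = 5.637e+08/5.865e+07 ≈ 9.611
(c) With a = (rₚ + rₐ)/2 = 3.11175e+08 m, vₐ = √(GM (2/rₐ − 1/a)) = √(5.676e+17 · (2/5.637e+08 − 1/3.11175e+08)) m/s ≈ 1.378e+04 m/s
(d) With a = (rₚ + rₐ)/2 = 3.11175e+08 m, vₚ = √(GM (2/rₚ − 1/a)) = √(5.676e+17 · (2/5.865e+07 − 1/3.11175e+08)) m/s ≈ 1.324e+05 m/s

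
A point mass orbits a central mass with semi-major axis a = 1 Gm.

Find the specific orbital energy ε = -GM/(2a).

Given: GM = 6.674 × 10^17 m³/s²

Convert to SI: a = 1 Gm = 1e+09 m.
ε = −GM / (2a).
ε = −6.674e+17 / (2 · 1e+09) J/kg ≈ -3.337e+08 J/kg = -333.7 MJ/kg.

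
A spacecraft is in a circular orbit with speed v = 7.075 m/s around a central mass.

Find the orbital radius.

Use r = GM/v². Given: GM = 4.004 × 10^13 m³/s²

For a circular orbit, v² = GM / r, so r = GM / v².
r = 4.004e+13 / (7.075)² m ≈ 7.999e+11 m = 799.9 Gm.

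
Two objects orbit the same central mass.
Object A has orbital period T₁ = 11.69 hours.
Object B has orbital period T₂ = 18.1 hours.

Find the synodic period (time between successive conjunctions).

Convert to SI: T₁ = 11.69 hours = 42084 s; T₂ = 18.1 hours = 65160 s.
T_syn = |T₁ · T₂ / (T₁ − T₂)|.
T_syn = |42084 · 65160 / (42084 − 65160)| s ≈ 1.188e+05 s = 1.375 days.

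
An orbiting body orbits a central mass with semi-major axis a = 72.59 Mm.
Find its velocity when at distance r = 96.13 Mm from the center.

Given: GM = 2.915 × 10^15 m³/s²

Convert to SI: a = 72.59 Mm = 7.259e+07 m; r = 96.13 Mm = 9.613e+07 m.
Vis-viva: v = √(GM · (2/r − 1/a)).
2/r − 1/a = 2/9.613e+07 − 1/7.259e+07 = 7.02916e-09 m⁻¹.
v = √(2.915e+15 · 7.02916e-09) m/s ≈ 4527 m/s = 4.527 km/s.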